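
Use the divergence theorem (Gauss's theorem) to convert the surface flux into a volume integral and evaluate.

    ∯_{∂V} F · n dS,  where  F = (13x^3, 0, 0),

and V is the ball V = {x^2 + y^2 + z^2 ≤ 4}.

By the divergence theorem,

    ∯_{∂V} F · n dS = ∭_V (∇ · F) dV.

Compute the divergence:
    ∇ · F = ∂F_x/∂x + ∂F_y/∂y + ∂F_z/∂z = 39x^2 + 0 + 0 = 39x^2.

In spherical coordinates, x = ρ sin(φ) cos(θ), y = ρ sin(φ) sin(θ), z = ρ cos(φ), dV = ρ^2 sin(φ) dρ dφ dθ, with 0 ≤ ρ ≤ 2, 0 ≤ φ ≤ π, 0 ≤ θ ≤ 2π.

The integrand, after substitution and multiplying by the volume element, becomes (39ρ^2sin(φ)^2cos(θ)^2) · ρ^2 sin(φ), so

    ∭_V (∇·F) dV = ∫_0^{2π} ∫_0^{π} ∫_0^{2} (39ρ^2sin(φ)^2cos(θ)^2) · ρ^2 sin(φ) dρ dφ dθ.

Inner (ρ from 0 to 2): 1248sin(φ)^3cos(θ)^2/5.
Middle (φ from 0 to π): 1664cos(θ)^2/5.
Outer (θ from 0 to 2π): 1664π/5.

Therefore ∯_{∂V} F · n dS = 1664π/5.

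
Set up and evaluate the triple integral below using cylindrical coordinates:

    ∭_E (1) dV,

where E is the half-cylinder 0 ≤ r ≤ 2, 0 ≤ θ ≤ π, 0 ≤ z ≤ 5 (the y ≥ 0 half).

In cylindrical coordinates, x = r cos(θ), y = r sin(θ), z = z, and dV = r dr dθ dz.

The integrand becomes 1, so

    ∭_E (1) dV = ∫_{0}^{π} ∫_{0}^{2} ∫_{0}^{5} (1) · r dz dr dθ.

Inner (z): 5r.
Middle (r from 0 to 2): 10.
Outer (θ): 10π.

Therefore the triple integral equals 10π.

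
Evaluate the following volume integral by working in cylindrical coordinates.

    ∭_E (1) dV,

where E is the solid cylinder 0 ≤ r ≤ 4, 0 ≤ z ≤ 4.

In cylindrical coordinates, x = r cos(θ), y = r sin(θ), z = z, and dV = r dr dθ dz.

The integrand becomes 1, so

    ∭_E (1) dV = ∫_{0}^{2π} ∫_{0}^{4} ∫_{0}^{4} (1) · r dz dr dθ.

Inner (z): 4r.
Middle (r from 0 to 4): 32.
Outer (θ): 64π.

Therefore the triple integral equals 64π.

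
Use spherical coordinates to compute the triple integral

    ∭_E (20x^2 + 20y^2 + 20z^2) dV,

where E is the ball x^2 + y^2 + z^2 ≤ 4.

In spherical coordinates, x = ρ sin(φ) cos(θ), y = ρ sin(φ) sin(θ), z = ρ cos(φ), and dV = ρ^2 sin(φ) dρ dφ dθ.

The integrand becomes 20ρ^2, so

    ∭_E (20x^2 + 20y^2 + 20z^2) dV = ∫_{0}^{2π} ∫_{0}^{π} ∫_{0}^{2} (20ρ^2) · ρ^2 sin(φ) dρ dφ dθ.

Inner (ρ): 128sin(φ).
Middle (φ): 256.
Outer (θ): 512π.

Therefore the triple integral equals 512π.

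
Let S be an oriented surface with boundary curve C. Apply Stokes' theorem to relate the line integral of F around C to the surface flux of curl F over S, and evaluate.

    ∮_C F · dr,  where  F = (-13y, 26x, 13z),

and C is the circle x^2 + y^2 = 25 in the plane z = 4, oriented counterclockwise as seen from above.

Let S be the flat disk x^2 + y^2 ≤ 25 in the plane z = 4, with upward unit normal n̂ = ẑ. By Stokes' theorem,

    ∮_C F · dr = ∬_S (∇ × F) · n̂ dS = ∬_D (curl F)_z dA,

where D is the disk x^2 + y^2 ≤ 25.

Compute the curl of F = (-13y, 26x, 13z):
    (∇ × F)_x = ∂F_z/∂y - ∂F_y/∂z = 0,
    (∇ × F)_y = ∂F_x/∂z - ∂F_z/∂x = 0,
    (∇ × F)_z = ∂F_y/∂x - ∂F_x/∂y = 39.

On z = 4, (curl F)_z = 39.

Convert to polar (x = r cos θ, y = r sin θ, dA = r dr dθ); the integrand becomes 39, so

    ∬_D (curl F)_z dA = ∫_0^{2π} ∫_0^{5} (39) · r dr dθ.

Inner (r from 0 to 5): 975/2.
Outer (θ from 0 to 2π): 975π.

Therefore ∮_C F · dr = 975π.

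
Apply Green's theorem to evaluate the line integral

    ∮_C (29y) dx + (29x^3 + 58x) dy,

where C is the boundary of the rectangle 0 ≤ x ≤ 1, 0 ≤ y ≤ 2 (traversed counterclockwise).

Green's theorem converts the closed line integral into a double integral over the enclosed region D:

    ∮_C P dx + Q dy = ∬_D (∂Q/∂x - ∂P/∂y) dA.

Here P = 29y, Q = 29x^3 + 58x, so

    ∂Q/∂x = 87x^2 + 58,    ∂P/∂y = 29,
    ∂Q/∂x - ∂P/∂y = 87x^2 + 29.

D is the region 0 ≤ x ≤ 1, 0 ≤ y ≤ 2. Evaluating the double integral:

    ∬_D (87x^2 + 29) dA = ∫_0^{1} ∫_0^{2} (87x^2 + 29) dy dx.

Inner (y from 0 to 2): 174x^2 + 58.
Outer (x from 0 to 1): 116.

Therefore ∮_C P dx + Q dy = 116.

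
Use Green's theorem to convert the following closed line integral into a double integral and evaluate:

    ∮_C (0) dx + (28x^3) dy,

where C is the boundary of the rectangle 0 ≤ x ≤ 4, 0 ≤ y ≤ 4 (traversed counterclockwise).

Green's theorem converts the closed line integral into a double integral over the enclosed region D:

    ∮_C P dx + Q dy = ∬_D (∂Q/∂x - ∂P/∂y) dA.

Here P = 0, Q = 28x^3, so

    ∂Q/∂x = 84x^2,    ∂P/∂y = 0,
    ∂Q/∂x - ∂P/∂y = 84x^2.

D is the region 0 ≤ x ≤ 4, 0 ≤ y ≤ 4. Evaluating the double integral:

    ∬_D (84x^2) dA = ∫_0^{4} ∫_0^{4} (84x^2) dy dx.

Inner (y from 0 to 4): 336x^2.
Outer (x from 0 to 4): 7168.

Therefore ∮_C P dx + Q dy = 7168.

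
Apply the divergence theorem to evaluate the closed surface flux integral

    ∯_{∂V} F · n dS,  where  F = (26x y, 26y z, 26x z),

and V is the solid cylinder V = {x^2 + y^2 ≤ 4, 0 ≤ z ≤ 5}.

By the divergence theorem,

    ∯_{∂V} F · n dS = ∭_V (∇ · F) dV.

Compute the divergence:
    ∇ · F = ∂F_x/∂x + ∂F_y/∂y + ∂F_z/∂z = 26y + 26z + 26x = 26x + 26y + 26z.

In cylindrical coordinates, x = r cos(θ), y = r sin(θ), z = z, dV = r dr dθ dz, with 0 ≤ r ≤ 2, 0 ≤ θ ≤ 2π, 0 ≤ z ≤ 5.

The integrand, after substitution and multiplying by the volume element, becomes (26sqrt(2)r sin(θ + π/4) + 26z) · r, so

    ∭_V (∇·F) dV = ∫_0^{2π} ∫_0^{2} ∫_0^{5} (26sqrt(2)r sin(θ + π/4) + 26z) · r dz dr dθ.

Inner (z from 0 to 5): 65r (2sqrt(2)r sin(θ + π/4) + 5).
Middle (r from 0 to 2): 1040sqrt(2)sin(θ + π/4)/3 + 650.
Outer (θ from 0 to 2π): 1300π.

Therefore ∯_{∂V} F · n dS = 1300π.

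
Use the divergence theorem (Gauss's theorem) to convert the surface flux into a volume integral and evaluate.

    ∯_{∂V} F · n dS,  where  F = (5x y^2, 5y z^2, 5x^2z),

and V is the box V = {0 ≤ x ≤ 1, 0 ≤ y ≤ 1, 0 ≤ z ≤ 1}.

By the divergence theorem,

    ∯_{∂V} F · n dS = ∭_V (∇ · F) dV.

Compute the divergence:
    ∇ · F = ∂F_x/∂x + ∂F_y/∂y + ∂F_z/∂z = 5y^2 + 5z^2 + 5x^2 = 5x^2 + 5y^2 + 5z^2.

V is a rectangular box, so dV = dx dy dz with 0 ≤ x ≤ 1, 0 ≤ y ≤ 1, 0 ≤ z ≤ 1.

Integrate (5x^2 + 5y^2 + 5z^2) over V as an iterated integral:

    ∭_V (∇·F) dV = ∫_0^{1} ∫_0^{1} ∫_0^{1} (5x^2 + 5y^2 + 5z^2) dz dy dx.

Inner (z from 0 to 1): 5x^2 + 5y^2 + 5/3.
Middle (y from 0 to 1): 5x^2 + 10/3.
Outer (x from 0 to 1): 5.

Therefore ∯_{∂V} F · n dS = 5.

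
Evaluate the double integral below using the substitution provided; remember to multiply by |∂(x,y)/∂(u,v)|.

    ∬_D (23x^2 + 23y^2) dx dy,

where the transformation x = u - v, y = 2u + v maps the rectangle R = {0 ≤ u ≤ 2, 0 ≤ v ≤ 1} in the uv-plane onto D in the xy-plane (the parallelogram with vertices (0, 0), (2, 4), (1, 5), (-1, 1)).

Compute the Jacobian determinant of (x, y) with respect to (u, v):

    ∂(x,y)/∂(u,v) = | 1  -1 | = (1)(1) - (-1)(2) = 3.
                   | 2  1 |

Its absolute value is |J| = 3 (the area scaling factor).

Substituting x = u - v, y = 2u + v into the integrand,

    23x^2 + 23y^2 → 115u^2 + 46u v + 46v^2,

so the integral becomes

    ∬_R (115u^2 + 46u v + 46v^2) · |J| du dv = ∫_0^2 ∫_0^1 (345u^2 + 138u v + 138v^2) dv du.

Inner (v): 345u^2 + 69u + 46.
Outer (u): 1150.

Therefore ∬_D (23x^2 + 23y^2) dx dy = 1150.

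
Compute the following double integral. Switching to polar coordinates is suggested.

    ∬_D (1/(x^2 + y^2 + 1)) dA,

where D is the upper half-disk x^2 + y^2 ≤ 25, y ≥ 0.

The region D is 0 ≤ r ≤ 5, 0 ≤ θ ≤ π in polar coordinates, where x = r cos(θ), y = r sin(θ), and dA = r dr dθ.

Under the substitution, the integrand becomes 1/(r^2 + 1), so

    ∬_D (1/(x^2 + y^2 + 1)) dA = ∫_{0}^{π} ∫_{0}^{5} (1/(r^2 + 1)) · r dr dθ.

Inner integral (in r): ∫_{0}^{5} (1/(r^2 + 1)) · r dr = log(26)/2.

Outer integral (in θ): ∫_{0}^{π} (log(26)/2) dθ = π log(26)/2.

Therefore ∬_D (1/(x^2 + y^2 + 1)) dA = π log(26)/2.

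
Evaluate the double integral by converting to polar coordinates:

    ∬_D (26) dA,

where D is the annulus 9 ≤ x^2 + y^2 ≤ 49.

The region D is 3 ≤ r ≤ 7, 0 ≤ θ ≤ 2π in polar coordinates, where x = r cos(θ), y = r sin(θ), and dA = r dr dθ.

Under the substitution, the integrand becomes 26, so

    ∬_D (26) dA = ∫_{0}^{2π} ∫_{3}^{7} (26) · r dr dθ.

Inner integral (in r): ∫_{3}^{7} (26) · r dr = 520.

Outer integral (in θ): ∫_{0}^{2π} (520) dθ = 1040π.

Therefore ∬_D (26) dA = 1040π.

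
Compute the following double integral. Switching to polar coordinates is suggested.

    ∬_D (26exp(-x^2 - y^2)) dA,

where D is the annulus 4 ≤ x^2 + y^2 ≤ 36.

The region D is 2 ≤ r ≤ 6, 0 ≤ θ ≤ 2π in polar coordinates, where x = r cos(θ), y = r sin(θ), and dA = r dr dθ.

Under the substitution, the integrand becomes 26exp(-r^2), so

    ∬_D (26exp(-x^2 - y^2)) dA = ∫_{0}^{2π} ∫_{2}^{6} (26exp(-r^2)) · r dr dθ.

Inner integral (in r): ∫_{2}^{6} (26exp(-r^2)) · r dr = -(13 - 13exp(32))exp(-36).

Outer integral (in θ): ∫_{0}^{2π} (-(13 - 13exp(32))exp(-36)) dθ = -26π (1 - exp(32))exp(-36).

Therefore ∬_D (26exp(-x^2 - y^2)) dA = -26π (1 - exp(32))exp(-36).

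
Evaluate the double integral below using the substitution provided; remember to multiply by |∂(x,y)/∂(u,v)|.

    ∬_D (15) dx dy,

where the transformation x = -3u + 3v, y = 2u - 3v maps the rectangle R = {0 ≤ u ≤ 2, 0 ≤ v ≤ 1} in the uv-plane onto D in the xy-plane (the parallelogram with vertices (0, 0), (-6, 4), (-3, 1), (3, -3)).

Compute the Jacobian determinant of (x, y) with respect to (u, v):

    ∂(x,y)/∂(u,v) = | -3  3 | = (-3)(-3) - (3)(2) = 3.
                   | 2  -3 |

Its absolute value is |J| = 3 (the area scaling factor).

Substituting x = -3u + 3v, y = 2u - 3v into the integrand,

    15 → 15,

so the integral becomes

    ∬_R (15) · |J| du dv = ∫_0^2 ∫_0^1 (45) dv du.

Inner (v): 45.
Outer (u): 90.

Therefore ∬_D (15) dx dy = 90.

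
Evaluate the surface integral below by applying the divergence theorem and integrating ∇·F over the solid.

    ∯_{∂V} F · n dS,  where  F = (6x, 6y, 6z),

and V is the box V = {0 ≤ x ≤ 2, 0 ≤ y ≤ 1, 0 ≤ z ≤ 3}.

By the divergence theorem,

    ∯_{∂V} F · n dS = ∭_V (∇ · F) dV.

Compute the divergence:
    ∇ · F = ∂F_x/∂x + ∂F_y/∂y + ∂F_z/∂z = 6 + 6 + 6 = 18.

V is a rectangular box, so dV = dx dy dz with 0 ≤ x ≤ 2, 0 ≤ y ≤ 1, 0 ≤ z ≤ 3.

Integrate (18) over V as an iterated integral:

    ∭_V (∇·F) dV = ∫_0^{2} ∫_0^{1} ∫_0^{3} (18) dz dy dx.

Inner (z from 0 to 3): 54.
Middle (y from 0 to 1): 54.
Outer (x from 0 to 2): 108.

Therefore ∯_{∂V} F · n dS = 108.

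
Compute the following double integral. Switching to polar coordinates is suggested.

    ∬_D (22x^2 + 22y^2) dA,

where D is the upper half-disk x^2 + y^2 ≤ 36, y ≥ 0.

The region D is 0 ≤ r ≤ 6, 0 ≤ θ ≤ π in polar coordinates, where x = r cos(θ), y = r sin(θ), and dA = r dr dθ.

Under the substitution, the integrand becomes 22r^2, so

    ∬_D (22x^2 + 22y^2) dA = ∫_{0}^{π} ∫_{0}^{6} (22r^2) · r dr dθ.

Inner integral (in r): ∫_{0}^{6} (22r^2) · r dr = 7128.

Outer integral (in θ): ∫_{0}^{π} (7128) dθ = 7128π.

Therefore ∬_D (22x^2 + 22y^2) dA = 7128π.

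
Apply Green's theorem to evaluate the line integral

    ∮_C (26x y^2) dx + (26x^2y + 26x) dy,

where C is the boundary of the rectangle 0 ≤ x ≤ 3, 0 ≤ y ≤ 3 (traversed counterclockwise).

Green's theorem converts the closed line integral into a double integral over the enclosed region D:

    ∮_C P dx + Q dy = ∬_D (∂Q/∂x - ∂P/∂y) dA.

Here P = 26x y^2, Q = 26x^2y + 26x, so

    ∂Q/∂x = 52x y + 26,    ∂P/∂y = 52x y,
    ∂Q/∂x - ∂P/∂y = 26.

D is the region 0 ≤ x ≤ 3, 0 ≤ y ≤ 3. Evaluating the double integral:

    ∬_D (26) dA = ∫_0^{3} ∫_0^{3} (26) dy dx.

Inner (y from 0 to 3): 78.
Outer (x from 0 to 3): 234.

Therefore ∮_C P dx + Q dy = 234.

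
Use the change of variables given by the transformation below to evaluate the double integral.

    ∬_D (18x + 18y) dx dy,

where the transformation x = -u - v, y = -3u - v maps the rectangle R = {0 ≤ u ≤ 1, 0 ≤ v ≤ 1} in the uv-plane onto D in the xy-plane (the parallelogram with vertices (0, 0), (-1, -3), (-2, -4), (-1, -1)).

Compute the Jacobian determinant of (x, y) with respect to (u, v):

    ∂(x,y)/∂(u,v) = | -1  -1 | = (-1)(-1) - (-1)(-3) = -2.
                   | -3  -1 |

Its absolute value is |J| = 2 (the area scaling factor).

Substituting x = -u - v, y = -3u - v into the integrand,

    18x + 18y → -72u - 36v,

so the integral becomes

    ∬_R (-72u - 36v) · |J| du dv = ∫_0^1 ∫_0^1 (-144u - 72v) dv du.

Inner (v): -144u - 36.
Outer (u): -108.

Therefore ∬_D (18x + 18y) dx dy = -108.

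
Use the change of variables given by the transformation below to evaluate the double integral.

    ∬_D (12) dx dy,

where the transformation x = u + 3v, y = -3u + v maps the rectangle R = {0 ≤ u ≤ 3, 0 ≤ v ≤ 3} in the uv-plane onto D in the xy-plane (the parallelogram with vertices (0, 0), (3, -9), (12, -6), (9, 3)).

Compute the Jacobian determinant of (x, y) with respect to (u, v):

    ∂(x,y)/∂(u,v) = | 1  3 | = (1)(1) - (3)(-3) = 10.
                   | -3  1 |

Its absolute value is |J| = 10 (the area scaling factor).

Substituting x = u + 3v, y = -3u + v into the integrand,

    12 → 12,

so the integral becomes

    ∬_R (12) · |J| du dv = ∫_0^3 ∫_0^3 (120) dv du.

Inner (v): 360.
Outer (u): 1080.

Therefore ∬_D (12) dx dy = 1080.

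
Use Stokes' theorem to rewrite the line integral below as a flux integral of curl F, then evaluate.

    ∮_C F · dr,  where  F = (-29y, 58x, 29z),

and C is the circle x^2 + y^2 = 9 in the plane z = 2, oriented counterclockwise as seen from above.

Let S be the flat disk x^2 + y^2 ≤ 9 in the plane z = 2, with upward unit normal n̂ = ẑ. By Stokes' theorem,

    ∮_C F · dr = ∬_S (∇ × F) · n̂ dS = ∬_D (curl F)_z dA,

where D is the disk x^2 + y^2 ≤ 9.

Compute the curl of F = (-29y, 58x, 29z):
    (∇ × F)_x = ∂F_z/∂y - ∂F_y/∂z = 0,
    (∇ × F)_y = ∂F_x/∂z - ∂F_z/∂x = 0,
    (∇ × F)_z = ∂F_y/∂x - ∂F_x/∂y = 87.

On z = 2, (curl F)_z = 87.

Convert to polar (x = r cos θ, y = r sin θ, dA = r dr dθ); the integrand becomes 87, so

    ∬_D (curl F)_z dA = ∫_0^{2π} ∫_0^{3} (87) · r dr dθ.

Inner (r from 0 to 3): 783/2.
Outer (θ from 0 to 2π): 783π.

Therefore ∮_C F · dr = 783π.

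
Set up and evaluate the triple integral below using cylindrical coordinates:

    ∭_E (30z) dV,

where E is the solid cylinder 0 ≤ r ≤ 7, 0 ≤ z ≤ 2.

In cylindrical coordinates, x = r cos(θ), y = r sin(θ), z = z, and dV = r dr dθ dz.

The integrand becomes 30z, so

    ∭_E (30z) dV = ∫_{0}^{2π} ∫_{0}^{7} ∫_{0}^{2} (30z) · r dz dr dθ.

Inner (z): 60r.
Middle (r from 0 to 7): 1470.
Outer (θ): 2940π.

Therefore the triple integral equals 2940π.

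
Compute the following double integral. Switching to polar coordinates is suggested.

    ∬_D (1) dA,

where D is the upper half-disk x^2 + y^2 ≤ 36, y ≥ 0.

The region D is 0 ≤ r ≤ 6, 0 ≤ θ ≤ π in polar coordinates, where x = r cos(θ), y = r sin(θ), and dA = r dr dθ.

Under the substitution, the integrand becomes 1, so

    ∬_D (1) dA = ∫_{0}^{π} ∫_{0}^{6} (1) · r dr dθ.

Inner integral (in r): ∫_{0}^{6} (1) · r dr = 18.

Outer integral (in θ): ∫_{0}^{π} (18) dθ = 18π.

Therefore ∬_D (1) dA = 18π.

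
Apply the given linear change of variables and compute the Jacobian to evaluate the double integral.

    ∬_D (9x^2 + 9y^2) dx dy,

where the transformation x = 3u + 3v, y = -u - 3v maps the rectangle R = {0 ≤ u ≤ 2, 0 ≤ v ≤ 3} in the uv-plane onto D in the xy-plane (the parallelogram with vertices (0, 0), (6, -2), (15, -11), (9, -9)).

Compute the Jacobian determinant of (x, y) with respect to (u, v):

    ∂(x,y)/∂(u,v) = | 3  3 | = (3)(-3) - (3)(-1) = -6.
                   | -1  -3 |

Its absolute value is |J| = 6 (the area scaling factor).

Substituting x = 3u + 3v, y = -u - 3v into the integrand,

    9x^2 + 9y^2 → 90u^2 + 216u v + 162v^2,

so the integral becomes

    ∬_R (90u^2 + 216u v + 162v^2) · |J| du dv = ∫_0^2 ∫_0^3 (540u^2 + 1296u v + 972v^2) dv du.

Inner (v): 1620u^2 + 5832u + 8748.
Outer (u): 33480.

Therefore ∬_D (9x^2 + 9y^2) dx dy = 33480.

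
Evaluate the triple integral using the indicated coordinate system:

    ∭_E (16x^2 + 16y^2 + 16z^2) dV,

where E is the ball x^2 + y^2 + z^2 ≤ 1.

In spherical coordinates, x = ρ sin(φ) cos(θ), y = ρ sin(φ) sin(θ), z = ρ cos(φ), and dV = ρ^2 sin(φ) dρ dφ dθ.

The integrand becomes 16ρ^2, so

    ∭_E (16x^2 + 16y^2 + 16z^2) dV = ∫_{0}^{2π} ∫_{0}^{π} ∫_{0}^{1} (16ρ^2) · ρ^2 sin(φ) dρ dφ dθ.

Inner (ρ): 16sin(φ)/5.
Middle (φ): 32/5.
Outer (θ): 64π/5.

Therefore the triple integral equals 64π/5.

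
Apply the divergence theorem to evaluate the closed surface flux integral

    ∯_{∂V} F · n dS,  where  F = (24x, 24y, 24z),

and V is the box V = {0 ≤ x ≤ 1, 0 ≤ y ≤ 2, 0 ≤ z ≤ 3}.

By the divergence theorem,

    ∯_{∂V} F · n dS = ∭_V (∇ · F) dV.

Compute the divergence:
    ∇ · F = ∂F_x/∂x + ∂F_y/∂y + ∂F_z/∂z = 24 + 24 + 24 = 72.

V is a rectangular box, so dV = dx dy dz with 0 ≤ x ≤ 1, 0 ≤ y ≤ 2, 0 ≤ z ≤ 3.

Integrate (72) over V as an iterated integral:

    ∭_V (∇·F) dV = ∫_0^{1} ∫_0^{2} ∫_0^{3} (72) dz dy dx.

Inner (z from 0 to 3): 216.
Middle (y from 0 to 2): 432.
Outer (x from 0 to 1): 432.

Therefore ∯_{∂V} F · n dS = 432.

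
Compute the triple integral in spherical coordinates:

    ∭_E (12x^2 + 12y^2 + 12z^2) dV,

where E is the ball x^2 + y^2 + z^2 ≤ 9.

In spherical coordinates, x = ρ sin(φ) cos(θ), y = ρ sin(φ) sin(θ), z = ρ cos(φ), and dV = ρ^2 sin(φ) dρ dφ dθ.

The integrand becomes 12ρ^2, so

    ∭_E (12x^2 + 12y^2 + 12z^2) dV = ∫_{0}^{2π} ∫_{0}^{π} ∫_{0}^{3} (12ρ^2) · ρ^2 sin(φ) dρ dφ dθ.

Inner (ρ): 2916sin(φ)/5.
Middle (φ): 5832/5.
Outer (θ): 11664π/5.

Therefore the triple integral equals 11664π/5.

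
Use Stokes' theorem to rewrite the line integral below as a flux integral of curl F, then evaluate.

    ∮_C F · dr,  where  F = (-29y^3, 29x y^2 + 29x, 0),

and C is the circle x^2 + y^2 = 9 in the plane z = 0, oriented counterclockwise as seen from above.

Let S be the flat disk x^2 + y^2 ≤ 9 in the plane z = 0, with upward unit normal n̂ = ẑ. By Stokes' theorem,

    ∮_C F · dr = ∬_S (∇ × F) · n̂ dS = ∬_D (curl F)_z dA,

where D is the disk x^2 + y^2 ≤ 9.

Compute the curl of F = (-29y^3, 29x y^2 + 29x, 0):
    (∇ × F)_x = ∂F_z/∂y - ∂F_y/∂z = 0,
    (∇ × F)_y = ∂F_x/∂z - ∂F_z/∂x = 0,
    (∇ × F)_z = ∂F_y/∂x - ∂F_x/∂y = 116y^2 + 29.

On z = 0, (curl F)_z = 116y^2 + 29.

Convert to polar (x = r cos θ, y = r sin θ, dA = r dr dθ); the integrand becomes 116r^2sin(θ)^2 + 29, so

    ∬_D (curl F)_z dA = ∫_0^{2π} ∫_0^{3} (116r^2sin(θ)^2 + 29) · r dr dθ.

Inner (r from 0 to 3): 2349sin(θ)^2 + 261/2.
Outer (θ from 0 to 2π): 2610π.

Therefore ∮_C F · dr = 2610π.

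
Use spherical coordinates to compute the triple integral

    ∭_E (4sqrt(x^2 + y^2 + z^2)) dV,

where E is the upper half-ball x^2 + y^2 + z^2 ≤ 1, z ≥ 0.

In spherical coordinates, x = ρ sin(φ) cos(θ), y = ρ sin(φ) sin(θ), z = ρ cos(φ), and dV = ρ^2 sin(φ) dρ dφ dθ.

The integrand becomes 4ρ, so

    ∭_E (4sqrt(x^2 + y^2 + z^2)) dV = ∫_{0}^{2π} ∫_{0}^{π/2} ∫_{0}^{1} (4ρ) · ρ^2 sin(φ) dρ dφ dθ.

Inner (ρ): sin(φ).
Middle (φ): 1.
Outer (θ): 2π.

Therefore the triple integral equals 2π.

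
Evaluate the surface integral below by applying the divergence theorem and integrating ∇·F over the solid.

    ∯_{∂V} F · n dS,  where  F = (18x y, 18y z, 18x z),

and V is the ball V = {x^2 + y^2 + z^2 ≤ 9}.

By the divergence theorem,

    ∯_{∂V} F · n dS = ∭_V (∇ · F) dV.

Compute the divergence:
    ∇ · F = ∂F_x/∂x + ∂F_y/∂y + ∂F_z/∂z = 18y + 18z + 18x = 18x + 18y + 18z.

In spherical coordinates, x = ρ sin(φ) cos(θ), y = ρ sin(φ) sin(θ), z = ρ cos(φ), dV = ρ^2 sin(φ) dρ dφ dθ, with 0 ≤ ρ ≤ 3, 0 ≤ φ ≤ π, 0 ≤ θ ≤ 2π.

The integrand, after substitution and multiplying by the volume element, becomes (18ρ (sqrt(2)sin(φ)sin(θ + π/4) + cos(φ))) · ρ^2 sin(φ), so

    ∭_V (∇·F) dV = ∫_0^{2π} ∫_0^{π} ∫_0^{3} (18ρ (sqrt(2)sin(φ)sin(θ + π/4) + cos(φ))) · ρ^2 sin(φ) dρ dφ dθ.

Inner (ρ from 0 to 3): 729(sqrt(2)sin(φ)sin(θ + π/4) + cos(φ))sin(φ)/2.
Middle (φ from 0 to π): 729sqrt(2)π sin(θ + π/4)/4.
Outer (θ from 0 to 2π): 0.

Therefore ∯_{∂V} F · n dS = 0.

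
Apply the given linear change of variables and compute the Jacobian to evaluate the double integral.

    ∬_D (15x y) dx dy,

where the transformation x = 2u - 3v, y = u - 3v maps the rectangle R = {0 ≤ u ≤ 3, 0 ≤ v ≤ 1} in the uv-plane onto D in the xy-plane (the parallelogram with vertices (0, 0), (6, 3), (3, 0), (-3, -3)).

Compute the Jacobian determinant of (x, y) with respect to (u, v):

    ∂(x,y)/∂(u,v) = | 2  -3 | = (2)(-3) - (-3)(1) = -3.
                   | 1  -3 |

Its absolute value is |J| = 3 (the area scaling factor).

Substituting x = 2u - 3v, y = u - 3v into the integrand,

    15x y → 30u^2 - 135u v + 135v^2,

so the integral becomes

    ∬_R (30u^2 - 135u v + 135v^2) · |J| du dv = ∫_0^3 ∫_0^1 (90u^2 - 405u v + 405v^2) dv du.

Inner (v): 90u^2 - 405u/2 + 135.
Outer (u): 1215/4.

Therefore ∬_D (15x y) dx dy = 1215/4.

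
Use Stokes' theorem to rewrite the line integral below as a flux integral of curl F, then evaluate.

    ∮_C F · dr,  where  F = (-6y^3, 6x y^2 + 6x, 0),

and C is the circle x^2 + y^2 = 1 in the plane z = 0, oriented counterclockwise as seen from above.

Let S be the flat disk x^2 + y^2 ≤ 1 in the plane z = 0, with upward unit normal n̂ = ẑ. By Stokes' theorem,

    ∮_C F · dr = ∬_S (∇ × F) · n̂ dS = ∬_D (curl F)_z dA,

where D is the disk x^2 + y^2 ≤ 1.

Compute the curl of F = (-6y^3, 6x y^2 + 6x, 0):
    (∇ × F)_x = ∂F_z/∂y - ∂F_y/∂z = 0,
    (∇ × F)_y = ∂F_x/∂z - ∂F_z/∂x = 0,
    (∇ × F)_z = ∂F_y/∂x - ∂F_x/∂y = 24y^2 + 6.

On z = 0, (curl F)_z = 24y^2 + 6.

Convert to polar (x = r cos θ, y = r sin θ, dA = r dr dθ); the integrand becomes 24r^2sin(θ)^2 + 6, so

    ∬_D (curl F)_z dA = ∫_0^{2π} ∫_0^{1} (24r^2sin(θ)^2 + 6) · r dr dθ.

Inner (r from 0 to 1): 6 - 3cos(2θ).
Outer (θ from 0 to 2π): 12π.

Therefore ∮_C F · dr = 12π.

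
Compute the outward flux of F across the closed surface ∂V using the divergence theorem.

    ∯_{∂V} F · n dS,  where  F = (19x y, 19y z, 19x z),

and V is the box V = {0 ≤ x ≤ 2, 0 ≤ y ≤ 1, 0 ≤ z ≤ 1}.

By the divergence theorem,

    ∯_{∂V} F · n dS = ∭_V (∇ · F) dV.

Compute the divergence:
    ∇ · F = ∂F_x/∂x + ∂F_y/∂y + ∂F_z/∂z = 19y + 19z + 19x = 19x + 19y + 19z.

V is a rectangular box, so dV = dx dy dz with 0 ≤ x ≤ 2, 0 ≤ y ≤ 1, 0 ≤ z ≤ 1.

Integrate (19x + 19y + 19z) over V as an iterated integral:

    ∭_V (∇·F) dV = ∫_0^{2} ∫_0^{1} ∫_0^{1} (19x + 19y + 19z) dz dy dx.

Inner (z from 0 to 1): 19x + 19y + 19/2.
Middle (y from 0 to 1): 19x + 19.
Outer (x from 0 to 2): 76.

Therefore ∯_{∂V} F · n dS = 76.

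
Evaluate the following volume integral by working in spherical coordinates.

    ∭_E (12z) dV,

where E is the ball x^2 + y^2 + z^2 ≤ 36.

In spherical coordinates, x = ρ sin(φ) cos(θ), y = ρ sin(φ) sin(θ), z = ρ cos(φ), and dV = ρ^2 sin(φ) dρ dφ dθ.

The integrand becomes 12ρ cos(φ), so

    ∭_E (12z) dV = ∫_{0}^{2π} ∫_{0}^{π} ∫_{0}^{6} (12ρ cos(φ)) · ρ^2 sin(φ) dρ dφ dθ.

Inner (ρ): 1944sin(2φ).
Middle (φ): 0.
Outer (θ): 0.

Therefore the triple integral equals 0.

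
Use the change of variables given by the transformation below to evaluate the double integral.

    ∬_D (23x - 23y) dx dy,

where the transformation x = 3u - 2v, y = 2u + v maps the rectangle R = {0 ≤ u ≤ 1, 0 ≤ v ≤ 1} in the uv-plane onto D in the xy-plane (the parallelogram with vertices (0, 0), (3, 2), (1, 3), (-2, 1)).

Compute the Jacobian determinant of (x, y) with respect to (u, v):

    ∂(x,y)/∂(u,v) = | 3  -2 | = (3)(1) - (-2)(2) = 7.
                   | 2  1 |

Its absolute value is |J| = 7 (the area scaling factor).

Substituting x = 3u - 2v, y = 2u + v into the integrand,

    23x - 23y → 23u - 69v,

so the integral becomes

    ∬_R (23u - 69v) · |J| du dv = ∫_0^1 ∫_0^1 (161u - 483v) dv du.

Inner (v): 161u - 483/2.
Outer (u): -161.

Therefore ∬_D (23x - 23y) dx dy = -161.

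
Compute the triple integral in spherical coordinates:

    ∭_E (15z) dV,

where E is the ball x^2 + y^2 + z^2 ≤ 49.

In spherical coordinates, x = ρ sin(φ) cos(θ), y = ρ sin(φ) sin(θ), z = ρ cos(φ), and dV = ρ^2 sin(φ) dρ dφ dθ.

The integrand becomes 15ρ cos(φ), so

    ∭_E (15z) dV = ∫_{0}^{2π} ∫_{0}^{π} ∫_{0}^{7} (15ρ cos(φ)) · ρ^2 sin(φ) dρ dφ dθ.

Inner (ρ): 36015sin(2φ)/8.
Middle (φ): 0.
Outer (θ): 0.

Therefore the triple integral equals 0.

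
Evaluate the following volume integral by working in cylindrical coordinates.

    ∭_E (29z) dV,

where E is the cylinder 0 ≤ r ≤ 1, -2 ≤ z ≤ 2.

In cylindrical coordinates, x = r cos(θ), y = r sin(θ), z = z, and dV = r dr dθ dz.

The integrand becomes 29z, so

    ∭_E (29z) dV = ∫_{0}^{2π} ∫_{0}^{1} ∫_{-2}^{2} (29z) · r dz dr dθ.

Inner (z): 0.
Middle (r from 0 to 1): 0.
Outer (θ): 0.

Therefore the triple integral equals 0.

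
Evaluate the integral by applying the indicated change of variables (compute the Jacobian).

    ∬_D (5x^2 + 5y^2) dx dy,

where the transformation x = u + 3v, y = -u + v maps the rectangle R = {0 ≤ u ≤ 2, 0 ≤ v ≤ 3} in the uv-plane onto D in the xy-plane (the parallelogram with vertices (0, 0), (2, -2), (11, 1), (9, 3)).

Compute the Jacobian determinant of (x, y) with respect to (u, v):

    ∂(x,y)/∂(u,v) = | 1  3 | = (1)(1) - (3)(-1) = 4.
                   | -1  1 |

Its absolute value is |J| = 4 (the area scaling factor).

Substituting x = u + 3v, y = -u + v into the integrand,

    5x^2 + 5y^2 → 10u^2 + 20u v + 50v^2,

so the integral becomes

    ∬_R (10u^2 + 20u v + 50v^2) · |J| du dv = ∫_0^2 ∫_0^3 (40u^2 + 80u v + 200v^2) dv du.

Inner (v): 120u^2 + 360u + 1800.
Outer (u): 4640.

Therefore ∬_D (5x^2 + 5y^2) dx dy = 4640.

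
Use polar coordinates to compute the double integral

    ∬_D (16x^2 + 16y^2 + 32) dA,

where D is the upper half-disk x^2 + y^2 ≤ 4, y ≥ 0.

The region D is 0 ≤ r ≤ 2, 0 ≤ θ ≤ π in polar coordinates, where x = r cos(θ), y = r sin(θ), and dA = r dr dθ.

Under the substitution, the integrand becomes 16r^2 + 32, so

    ∬_D (16x^2 + 16y^2 + 32) dA = ∫_{0}^{π} ∫_{0}^{2} (16r^2 + 32) · r dr dθ.

Inner integral (in r): ∫_{0}^{2} (16r^2 + 32) · r dr = 128.

Outer integral (in θ): ∫_{0}^{π} (128) dθ = 128π.

Therefore ∬_D (16x^2 + 16y^2 + 32) dA = 128π.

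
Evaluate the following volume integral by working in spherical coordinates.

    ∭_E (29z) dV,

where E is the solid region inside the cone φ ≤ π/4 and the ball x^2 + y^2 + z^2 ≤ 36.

In spherical coordinates, x = ρ sin(φ) cos(θ), y = ρ sin(φ) sin(θ), z = ρ cos(φ), and dV = ρ^2 sin(φ) dρ dφ dθ.

The integrand becomes 29ρ cos(φ), so

    ∭_E (29z) dV = ∫_{0}^{2π} ∫_{0}^{π/4} ∫_{0}^{6} (29ρ cos(φ)) · ρ^2 sin(φ) dρ dφ dθ.

Inner (ρ): 4698sin(2φ).
Middle (φ): 2349.
Outer (θ): 4698π.

Therefore the triple integral equals 4698π.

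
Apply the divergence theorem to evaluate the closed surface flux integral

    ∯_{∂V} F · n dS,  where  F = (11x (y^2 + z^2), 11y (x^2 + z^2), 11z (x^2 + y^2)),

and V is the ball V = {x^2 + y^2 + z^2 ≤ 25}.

By the divergence theorem,

    ∯_{∂V} F · n dS = ∭_V (∇ · F) dV.

Compute the divergence:
    ∇ · F = ∂F_x/∂x + ∂F_y/∂y + ∂F_z/∂z = 11y^2 + 11z^2 + 11x^2 + 11z^2 + 11x^2 + 11y^2 = 22x^2 + 22y^2 + 22z^2.

In spherical coordinates, x = ρ sin(φ) cos(θ), y = ρ sin(φ) sin(θ), z = ρ cos(φ), dV = ρ^2 sin(φ) dρ dφ dθ, with 0 ≤ ρ ≤ 5, 0 ≤ φ ≤ π, 0 ≤ θ ≤ 2π.

The integrand, after substitution and multiplying by the volume element, becomes (22ρ^2) · ρ^2 sin(φ), so

    ∭_V (∇·F) dV = ∫_0^{2π} ∫_0^{π} ∫_0^{5} (22ρ^2) · ρ^2 sin(φ) dρ dφ dθ.

Inner (ρ from 0 to 5): 13750sin(φ).
Middle (φ from 0 to π): 27500.
Outer (θ from 0 to 2π): 55000π.

Therefore ∯_{∂V} F · n dS = 55000π.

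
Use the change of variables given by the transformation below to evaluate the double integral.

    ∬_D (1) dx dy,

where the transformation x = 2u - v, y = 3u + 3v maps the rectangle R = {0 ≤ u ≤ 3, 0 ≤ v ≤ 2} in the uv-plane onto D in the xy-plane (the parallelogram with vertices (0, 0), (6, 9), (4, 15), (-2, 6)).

Compute the Jacobian determinant of (x, y) with respect to (u, v):

    ∂(x,y)/∂(u,v) = | 2  -1 | = (2)(3) - (-1)(3) = 9.
                   | 3  3 |

Its absolute value is |J| = 9 (the area scaling factor).

Substituting x = 2u - v, y = 3u + 3v into the integrand,

    1 → 1,

so the integral becomes

    ∬_R (1) · |J| du dv = ∫_0^3 ∫_0^2 (9) dv du.

Inner (v): 18.
Outer (u): 54.

Therefore ∬_D (1) dx dy = 54.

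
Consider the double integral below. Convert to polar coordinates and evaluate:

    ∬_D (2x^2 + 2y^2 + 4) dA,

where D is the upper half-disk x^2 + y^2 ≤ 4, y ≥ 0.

The region D is 0 ≤ r ≤ 2, 0 ≤ θ ≤ π in polar coordinates, where x = r cos(θ), y = r sin(θ), and dA = r dr dθ.

Under the substitution, the integrand becomes 2r^2 + 4, so

    ∬_D (2x^2 + 2y^2 + 4) dA = ∫_{0}^{π} ∫_{0}^{2} (2r^2 + 4) · r dr dθ.

Inner integral (in r): ∫_{0}^{2} (2r^2 + 4) · r dr = 16.

Outer integral (in θ): ∫_{0}^{π} (16) dθ = 16π.

Therefore ∬_D (2x^2 + 2y^2 + 4) dA = 16π.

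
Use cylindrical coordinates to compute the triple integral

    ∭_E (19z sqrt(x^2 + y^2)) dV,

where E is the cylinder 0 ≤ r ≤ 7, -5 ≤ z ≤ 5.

In cylindrical coordinates, x = r cos(θ), y = r sin(θ), z = z, and dV = r dr dθ dz.

The integrand becomes 19r z, so

    ∭_E (19z sqrt(x^2 + y^2)) dV = ∫_{0}^{2π} ∫_{0}^{7} ∫_{-5}^{5} (19r z) · r dz dr dθ.

Inner (z): 0.
Middle (r from 0 to 7): 0.
Outer (θ): 0.

Therefore the triple integral equals 0.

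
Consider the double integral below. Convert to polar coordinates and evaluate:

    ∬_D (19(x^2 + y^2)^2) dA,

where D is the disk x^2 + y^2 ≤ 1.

The region D is 0 ≤ r ≤ 1, 0 ≤ θ ≤ 2π in polar coordinates, where x = r cos(θ), y = r sin(θ), and dA = r dr dθ.

Under the substitution, the integrand becomes 19r^4, so

    ∬_D (19(x^2 + y^2)^2) dA = ∫_{0}^{2π} ∫_{0}^{1} (19r^4) · r dr dθ.

Inner integral (in r): ∫_{0}^{1} (19r^4) · r dr = 19/6.

Outer integral (in θ): ∫_{0}^{2π} (19/6) dθ = 19π/3.

Therefore ∬_D (19(x^2 + y^2)^2) dA = 19π/3.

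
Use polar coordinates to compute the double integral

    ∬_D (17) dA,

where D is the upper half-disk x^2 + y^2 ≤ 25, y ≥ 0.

The region D is 0 ≤ r ≤ 5, 0 ≤ θ ≤ π in polar coordinates, where x = r cos(θ), y = r sin(θ), and dA = r dr dθ.

Under the substitution, the integrand becomes 17, so

    ∬_D (17) dA = ∫_{0}^{π} ∫_{0}^{5} (17) · r dr dθ.

Inner integral (in r): ∫_{0}^{5} (17) · r dr = 425/2.

Outer integral (in θ): ∫_{0}^{π} (425/2) dθ = 425π/2.

Therefore ∬_D (17) dA = 425π/2.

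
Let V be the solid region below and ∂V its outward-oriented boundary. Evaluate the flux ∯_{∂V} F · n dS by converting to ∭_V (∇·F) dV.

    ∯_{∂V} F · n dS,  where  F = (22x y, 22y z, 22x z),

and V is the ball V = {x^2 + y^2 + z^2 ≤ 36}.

By the divergence theorem,

    ∯_{∂V} F · n dS = ∭_V (∇ · F) dV.

Compute the divergence:
    ∇ · F = ∂F_x/∂x + ∂F_y/∂y + ∂F_z/∂z = 22y + 22z + 22x = 22x + 22y + 22z.

In spherical coordinates, x = ρ sin(φ) cos(θ), y = ρ sin(φ) sin(θ), z = ρ cos(φ), dV = ρ^2 sin(φ) dρ dφ dθ, with 0 ≤ ρ ≤ 6, 0 ≤ φ ≤ π, 0 ≤ θ ≤ 2π.

The integrand, after substitution and multiplying by the volume element, becomes (22ρ (sqrt(2)sin(φ)sin(θ + π/4) + cos(φ))) · ρ^2 sin(φ), so

    ∭_V (∇·F) dV = ∫_0^{2π} ∫_0^{π} ∫_0^{6} (22ρ (sqrt(2)sin(φ)sin(θ + π/4) + cos(φ))) · ρ^2 sin(φ) dρ dφ dθ.

Inner (ρ from 0 to 6): 7128(sqrt(2)sin(φ)sin(θ + π/4) + cos(φ))sin(φ).
Middle (φ from 0 to π): 3564sqrt(2)π sin(θ + π/4).
Outer (θ from 0 to 2π): 0.

Therefore ∯_{∂V} F · n dS = 0.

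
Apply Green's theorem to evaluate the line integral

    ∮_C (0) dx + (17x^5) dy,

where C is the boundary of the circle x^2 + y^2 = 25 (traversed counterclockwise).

Green's theorem converts the closed line integral into a double integral over the enclosed region D:

    ∮_C P dx + Q dy = ∬_D (∂Q/∂x - ∂P/∂y) dA.

Here P = 0, Q = 17x^5, so

    ∂Q/∂x = 85x^4,    ∂P/∂y = 0,
    ∂Q/∂x - ∂P/∂y = 85x^4.

D is the region x^2 + y^2 ≤ 25. Evaluating the double integral:

In polar coordinates (x = r cos θ, y = r sin θ, dA = r dr dθ) the integrand becomes 85r^4cos(θ)^4, so

    ∬_D (85x^4) dA = ∫_0^{2π} ∫_0^{5} (85r^4cos(θ)^4) · r dr dθ.

Inner (r from 0 to 5): 1328125cos(θ)^4/6.
Outer (θ from 0 to 2π): 1328125π/8.

Therefore ∮_C P dx + Q dy = 1328125π/8.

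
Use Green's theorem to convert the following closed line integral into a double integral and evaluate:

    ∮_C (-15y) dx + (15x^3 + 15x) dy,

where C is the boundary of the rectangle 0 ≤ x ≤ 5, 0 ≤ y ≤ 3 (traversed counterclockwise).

Green's theorem converts the closed line integral into a double integral over the enclosed region D:

    ∮_C P dx + Q dy = ∬_D (∂Q/∂x - ∂P/∂y) dA.

Here P = -15y, Q = 15x^3 + 15x, so

    ∂Q/∂x = 45x^2 + 15,    ∂P/∂y = -15,
    ∂Q/∂x - ∂P/∂y = 45x^2 + 30.

D is the region 0 ≤ x ≤ 5, 0 ≤ y ≤ 3. Evaluating the double integral:

    ∬_D (45x^2 + 30) dA = ∫_0^{5} ∫_0^{3} (45x^2 + 30) dy dx.

Inner (y from 0 to 3): 135x^2 + 90.
Outer (x from 0 to 5): 6075.

Therefore ∮_C P dx + Q dy = 6075.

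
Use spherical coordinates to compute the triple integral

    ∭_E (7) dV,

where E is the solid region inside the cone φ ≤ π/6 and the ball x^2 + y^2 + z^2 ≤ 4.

In spherical coordinates, x = ρ sin(φ) cos(θ), y = ρ sin(φ) sin(θ), z = ρ cos(φ), and dV = ρ^2 sin(φ) dρ dφ dθ.

The integrand becomes 7, so

    ∭_E (7) dV = ∫_{0}^{2π} ∫_{0}^{π/6} ∫_{0}^{2} (7) · ρ^2 sin(φ) dρ dφ dθ.

Inner (ρ): 56sin(φ)/3.
Middle (φ): 56/3 - 28sqrt(3)/3.
Outer (θ): 56π (2 - sqrt(3))/3.

Therefore the triple integral equals 56π (2 - sqrt(3))/3.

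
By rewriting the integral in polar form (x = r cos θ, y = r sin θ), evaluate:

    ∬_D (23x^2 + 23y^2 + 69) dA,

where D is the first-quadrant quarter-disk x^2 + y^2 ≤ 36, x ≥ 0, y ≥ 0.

The region D is 0 ≤ r ≤ 6, 0 ≤ θ ≤ π/2 in polar coordinates, where x = r cos(θ), y = r sin(θ), and dA = r dr dθ.

Under the substitution, the integrand becomes 23r^2 + 69, so

    ∬_D (23x^2 + 23y^2 + 69) dA = ∫_{0}^{π/2} ∫_{0}^{6} (23r^2 + 69) · r dr dθ.

Inner integral (in r): ∫_{0}^{6} (23r^2 + 69) · r dr = 8694.

Outer integral (in θ): ∫_{0}^{π/2} (8694) dθ = 4347π.

Therefore ∬_D (23x^2 + 23y^2 + 69) dA = 4347π.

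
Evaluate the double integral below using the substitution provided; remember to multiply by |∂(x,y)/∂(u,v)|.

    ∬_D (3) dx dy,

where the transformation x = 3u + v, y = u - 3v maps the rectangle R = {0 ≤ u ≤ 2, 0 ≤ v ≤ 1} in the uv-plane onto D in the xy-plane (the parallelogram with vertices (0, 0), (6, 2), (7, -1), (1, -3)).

Compute the Jacobian determinant of (x, y) with respect to (u, v):

    ∂(x,y)/∂(u,v) = | 3  1 | = (3)(-3) - (1)(1) = -10.
                   | 1  -3 |

Its absolute value is |J| = 10 (the area scaling factor).

Substituting x = 3u + v, y = u - 3v into the integrand,

    3 → 3,

so the integral becomes

    ∬_R (3) · |J| du dv = ∫_0^2 ∫_0^1 (30) dv du.

Inner (v): 30.
Outer (u): 60.

Therefore ∬_D (3) dx dy = 60.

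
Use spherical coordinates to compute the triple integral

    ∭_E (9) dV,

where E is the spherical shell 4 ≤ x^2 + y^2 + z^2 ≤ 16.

In spherical coordinates, x = ρ sin(φ) cos(θ), y = ρ sin(φ) sin(θ), z = ρ cos(φ), and dV = ρ^2 sin(φ) dρ dφ dθ.

The integrand becomes 9, so

    ∭_E (9) dV = ∫_{0}^{2π} ∫_{0}^{π} ∫_{2}^{4} (9) · ρ^2 sin(φ) dρ dφ dθ.

Inner (ρ): 168sin(φ).
Middle (φ): 336.
Outer (θ): 672π.

Therefore the triple integral equals 672π.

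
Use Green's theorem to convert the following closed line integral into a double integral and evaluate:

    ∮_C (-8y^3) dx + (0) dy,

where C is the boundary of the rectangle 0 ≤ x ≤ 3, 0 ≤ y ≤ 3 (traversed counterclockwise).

Green's theorem converts the closed line integral into a double integral over the enclosed region D:

    ∮_C P dx + Q dy = ∬_D (∂Q/∂x - ∂P/∂y) dA.

Here P = -8y^3, Q = 0, so

    ∂Q/∂x = 0,    ∂P/∂y = -24y^2,
    ∂Q/∂x - ∂P/∂y = 24y^2.

D is the region 0 ≤ x ≤ 3, 0 ≤ y ≤ 3. Evaluating the double integral:

    ∬_D (24y^2) dA = ∫_0^{3} ∫_0^{3} (24y^2) dy dx.

Inner (y from 0 to 3): 216.
Outer (x from 0 to 3): 648.

Therefore ∮_C P dx + Q dy = 648.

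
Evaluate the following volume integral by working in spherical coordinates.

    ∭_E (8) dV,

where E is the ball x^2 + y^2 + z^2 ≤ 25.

In spherical coordinates, x = ρ sin(φ) cos(θ), y = ρ sin(φ) sin(θ), z = ρ cos(φ), and dV = ρ^2 sin(φ) dρ dφ dθ.

The integrand becomes 8, so

    ∭_E (8) dV = ∫_{0}^{2π} ∫_{0}^{π} ∫_{0}^{5} (8) · ρ^2 sin(φ) dρ dφ dθ.

Inner (ρ): 1000sin(φ)/3.
Middle (φ): 2000/3.
Outer (θ): 4000π/3.

Therefore the triple integral equals 4000π/3.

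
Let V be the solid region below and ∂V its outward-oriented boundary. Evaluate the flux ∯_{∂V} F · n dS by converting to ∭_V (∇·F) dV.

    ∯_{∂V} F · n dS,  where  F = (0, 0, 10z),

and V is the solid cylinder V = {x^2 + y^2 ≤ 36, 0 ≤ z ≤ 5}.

By the divergence theorem,

    ∯_{∂V} F · n dS = ∭_V (∇ · F) dV.

Compute the divergence:
    ∇ · F = ∂F_x/∂x + ∂F_y/∂y + ∂F_z/∂z = 0 + 0 + 10 = 10.

In cylindrical coordinates, x = r cos(θ), y = r sin(θ), z = z, dV = r dr dθ dz, with 0 ≤ r ≤ 6, 0 ≤ θ ≤ 2π, 0 ≤ z ≤ 5.

The integrand, after substitution and multiplying by the volume element, becomes (10) · r, so

    ∭_V (∇·F) dV = ∫_0^{2π} ∫_0^{6} ∫_0^{5} (10) · r dz dr dθ.

Inner (z from 0 to 5): 50r.
Middle (r from 0 to 6): 900.
Outer (θ from 0 to 2π): 1800π.

Therefore ∯_{∂V} F · n dS = 1800π.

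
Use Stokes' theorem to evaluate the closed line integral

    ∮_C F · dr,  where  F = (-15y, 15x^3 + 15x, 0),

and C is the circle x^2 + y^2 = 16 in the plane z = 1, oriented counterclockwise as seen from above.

Let S be the flat disk x^2 + y^2 ≤ 16 in the plane z = 1, with upward unit normal n̂ = ẑ. By Stokes' theorem,

    ∮_C F · dr = ∬_S (∇ × F) · n̂ dS = ∬_D (curl F)_z dA,

where D is the disk x^2 + y^2 ≤ 16.

Compute the curl of F = (-15y, 15x^3 + 15x, 0):
    (∇ × F)_x = ∂F_z/∂y - ∂F_y/∂z = 0,
    (∇ × F)_y = ∂F_x/∂z - ∂F_z/∂x = 0,
    (∇ × F)_z = ∂F_y/∂x - ∂F_x/∂y = 45x^2 + 30.

On z = 1, (curl F)_z = 45x^2 + 30.

Convert to polar (x = r cos θ, y = r sin θ, dA = r dr dθ); the integrand becomes 45r^2cos(θ)^2 + 30, so

    ∬_D (curl F)_z dA = ∫_0^{2π} ∫_0^{4} (45r^2cos(θ)^2 + 30) · r dr dθ.

Inner (r from 0 to 4): 2880cos(θ)^2 + 240.
Outer (θ from 0 to 2π): 3360π.

Therefore ∮_C F · dr = 3360π.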